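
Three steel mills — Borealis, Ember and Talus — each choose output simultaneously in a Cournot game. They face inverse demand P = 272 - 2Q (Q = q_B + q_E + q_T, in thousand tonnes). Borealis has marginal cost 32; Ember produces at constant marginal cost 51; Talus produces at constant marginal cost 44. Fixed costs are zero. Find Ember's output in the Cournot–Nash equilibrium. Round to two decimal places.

Borealis's profit: π_B = (272 - 2Q)q_B - (32q_B). Setting ∂π_B/∂q_B = 0: 240 - 4q_B - 2(q_E + q_T) = 0.
Ember's first-order condition: 221 - 4q_E - 2(q_B + q_T) = 0.
Talus's first-order condition: 228 - 4q_T - 2(q_B + q_E) = 0.
Adding the 3 conditions: 689 − 4Q − 4Q = 0, i.e. Q = 689/8.
Back-substituting: q_B = (240 − 689/4)/2 = 271/8, q_E = (221 − 689/4)/2 = 195/8, q_T = (228 − 689/4)/2 = 223/8.

24.38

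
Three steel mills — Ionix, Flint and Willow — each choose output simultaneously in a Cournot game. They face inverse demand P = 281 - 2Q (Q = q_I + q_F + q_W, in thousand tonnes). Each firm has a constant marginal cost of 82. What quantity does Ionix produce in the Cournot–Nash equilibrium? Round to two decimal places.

Each firm earns π_i = (281 - 2Q)q_i - 82q_i.
Setting ∂π_i/∂q_i = 0 with rivals' quantities fixed: 199 - 4q_i - 2·Σ_{j≠i} q_j = 0.
With identical firms every q_j equals q_i, so Σ_{j≠i} q_j = 2q_i and 199 = 8q_i, giving q_i = 199/8.

24.88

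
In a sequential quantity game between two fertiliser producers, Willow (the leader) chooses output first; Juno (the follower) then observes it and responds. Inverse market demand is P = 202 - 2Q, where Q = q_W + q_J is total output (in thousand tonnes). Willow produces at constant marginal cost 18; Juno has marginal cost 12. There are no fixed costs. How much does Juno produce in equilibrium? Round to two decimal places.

The follower Juno best-responds to any q_W: π_J = (202 - 2Q)q_J - 12q_J.
Setting the follower's marginal profit to zero, 190 - 2q_W - 4q_J = 0, i.e. q_J = (190 - 2q_W)/4.
The leader anticipates this reaction. Substituting into P = 202 - 2Q gives P = 107 - q_W, so π_W = (107 - q_W)q_W - 18q_W.
Leader FOC: 89 - 2q_W = 0, so q_W = 89/2.
Then q_J = (190 - 2·(89/2))/4 = 101/4.

25.25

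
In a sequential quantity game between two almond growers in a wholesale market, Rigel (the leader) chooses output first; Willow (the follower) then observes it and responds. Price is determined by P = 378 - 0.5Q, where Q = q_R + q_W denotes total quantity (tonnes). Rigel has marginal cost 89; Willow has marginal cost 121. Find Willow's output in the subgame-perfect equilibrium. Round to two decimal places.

Solve by backward induction. Given q_R, the follower Willow maximises π_W = (378 - (1/2)q_R - (1/2)q_W)q_W - 121q_W.
∂π_W/∂q_W = 257 - (1/2)q_R - q_W = 0 gives the reaction function q_W = (257 - (1/2)q_R).
Rigel substitutes q_W(q_R) into its own profit: π_R = q_R(378 - (1/2)q_R - (257 - (1/2)q_R)/2) - 89q_R = (499/2 - (1/4)q_R)q_R - 89q_R.
The leader's first-order condition 321/2 - (1/2)q_R = 0 yields q_R = 321.
Then q_W = (257 - (1/2)·321) = 193/2.

96.50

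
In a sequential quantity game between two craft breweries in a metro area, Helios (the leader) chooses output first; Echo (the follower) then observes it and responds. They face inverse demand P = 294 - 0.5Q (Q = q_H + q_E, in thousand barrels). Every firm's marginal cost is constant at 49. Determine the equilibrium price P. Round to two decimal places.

110.25

The follower Echo best-responds to any q_H: π_E = (294 - 0.5Q)q_E - 49q_E.
Follower FOC: 245 - (1/2)q_H - q_E = 0, so q_E(q_H) = (245 - (1/2)q_H).
Helios substitutes q_E(q_H) into its own profit: π_H = q_H(294 - (1/2)q_H - (245 - (1/2)q_H)/2) - 49q_H = (343/2 - (1/4)q_H)q_H - 49q_H.
The leader's first-order condition 245/2 - (1/2)q_H = 0 yields q_H = 245.
Then q_E = (245 - (1/2)·245) = 245/2.
Total output Q = 735/2, so price P = 294 - (1/2)·(735/2) = 441/4.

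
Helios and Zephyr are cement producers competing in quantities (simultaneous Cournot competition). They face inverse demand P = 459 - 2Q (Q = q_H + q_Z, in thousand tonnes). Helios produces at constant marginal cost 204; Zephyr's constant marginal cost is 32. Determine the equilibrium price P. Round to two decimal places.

231.67

Helios's profit: π_H = (459 - 2Q)q_H - (204q_H). Setting ∂π_H/∂q_H = 0: 255 - 4q_H - 2(q_Z) = 0.
Zephyr's first-order condition: 427 - 4q_Z - 2(q_H) = 0.
So q_H = (255 - 2q_Z)/4 and q_Z = (427 - 2q_H)/4.
Substituting one into the other gives q_H = 83/6 and q_Z = 599/6.
Total output Q = 341/3, so price P = 459 - 2·(341/3) = 695/3.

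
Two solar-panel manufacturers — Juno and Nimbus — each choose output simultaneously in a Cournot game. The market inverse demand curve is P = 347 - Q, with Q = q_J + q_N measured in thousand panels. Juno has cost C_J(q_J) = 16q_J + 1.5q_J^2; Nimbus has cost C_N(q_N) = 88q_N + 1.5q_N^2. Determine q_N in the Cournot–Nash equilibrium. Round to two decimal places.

40.17

Juno's profit: π_J = (347 - Q)q_J - (16q_J + (3/2)q_J²). Setting ∂π_J/∂q_J = 0: 331 - 5q_J - (q_N) = 0.
Nimbus's profit: π_N = (347 - Q)q_N - (88q_N + (3/2)q_N²). Setting ∂π_N/∂q_N = 0: 259 - 5q_N - (q_J) = 0.
Best responses: q_J = (331 - q_N)/5, q_N = (259 - q_J)/5.
Solving the pair: q_J = 349/6, q_N = 241/6.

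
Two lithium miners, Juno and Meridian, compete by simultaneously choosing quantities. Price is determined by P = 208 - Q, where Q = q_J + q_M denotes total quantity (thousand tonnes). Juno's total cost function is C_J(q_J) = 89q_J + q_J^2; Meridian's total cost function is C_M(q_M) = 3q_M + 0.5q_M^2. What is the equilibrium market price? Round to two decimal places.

Juno's profit: π_J = (208 - Q)q_J - (89q_J + q_J²). Setting ∂π_J/∂q_J = 0: 119 - 4q_J - (q_M) = 0.
Meridian's first-order condition: 205 - 3q_M - (q_J) = 0.
So q_J = (119 - q_M)/4 and q_M = (205 - q_J)/3.
Solving the pair: q_J = 152/11, q_M = 701/11.
Total output Q = 853/11, so price P = 208 - 853/11 = 1435/11.

130.45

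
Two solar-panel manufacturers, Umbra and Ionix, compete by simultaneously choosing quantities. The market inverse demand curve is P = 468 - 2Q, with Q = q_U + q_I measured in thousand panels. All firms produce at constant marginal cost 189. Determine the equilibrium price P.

Each firm earns π_i = (468 - 2Q)q_i - 189q_i.
Setting ∂π_i/∂q_i = 0 with rivals' quantities fixed: 279 - 4q_i - 2q_j = 0.
By symmetry each firm produces the same amount; substituting q_j = q_i yields q_i = 279/6 = 93/2.
Total output Q = 93, so price P = 468 - 2·93 = 282.

282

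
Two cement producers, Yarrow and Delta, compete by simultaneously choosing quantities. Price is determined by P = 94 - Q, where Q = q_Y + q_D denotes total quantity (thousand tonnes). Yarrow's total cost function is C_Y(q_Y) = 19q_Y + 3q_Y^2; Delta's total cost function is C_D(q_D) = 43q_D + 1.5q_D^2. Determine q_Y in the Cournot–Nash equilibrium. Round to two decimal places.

8.31

Yarrow's profit: π_Y = (94 - Q)q_Y - (19q_Y + 3q_Y²). Setting ∂π_Y/∂q_Y = 0: 75 - 8q_Y - (q_D) = 0.
Delta's profit: π_D = (94 - Q)q_D - (43q_D + (3/2)q_D²). Setting ∂π_D/∂q_D = 0: 51 - 5q_D - (q_Y) = 0.
So q_Y = (75 - q_D)/8 and q_D = (51 - q_Y)/5.
Substituting one into the other gives q_Y = 108/13 and q_D = 111/13.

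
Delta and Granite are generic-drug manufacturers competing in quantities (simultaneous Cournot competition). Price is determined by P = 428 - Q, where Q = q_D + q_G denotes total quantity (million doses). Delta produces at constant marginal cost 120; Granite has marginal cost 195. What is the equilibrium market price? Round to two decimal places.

247.67

Delta's profit: π_D = (428 - Q)q_D - (120q_D). Setting ∂π_D/∂q_D = 0: 308 - 2q_D - (q_G) = 0.
Granite's profit: π_G = (428 - Q)q_G - (195q_G). Setting ∂π_G/∂q_G = 0: 233 - 2q_G - (q_D) = 0.
Best responses: q_D = (308 - q_G)/2, q_G = (233 - q_D)/2.
Substituting one into the other gives q_D = 383/3 and q_G = 158/3.
Total output Q = 541/3, so price P = 428 - 541/3 = 743/3.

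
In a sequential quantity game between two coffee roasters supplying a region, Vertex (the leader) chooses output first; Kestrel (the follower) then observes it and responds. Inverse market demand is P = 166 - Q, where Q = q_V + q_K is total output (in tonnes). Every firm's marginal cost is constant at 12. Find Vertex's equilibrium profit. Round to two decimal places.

2964.50

Solve by backward induction. Given q_V, the follower Kestrel maximises π_K = (166 - q_V - q_K)q_K - 12q_K.
Follower FOC: 154 - q_V - 2q_K = 0, so q_K(q_V) = (154 - q_V)/2.
The leader anticipates this reaction. Substituting into P = 166 - Q gives P = 89 - (1/2)q_V, so π_V = (89 - (1/2)q_V)q_V - 12q_V.
Leader FOC: 77 - q_V = 0, so q_V = 77.
Then q_K = (154 - 77)/2 = 77/2.
Price P = 166 - 231/2 = 101/2.
Vertex's profit: (101/2 - 12)·77 = 2964.5000.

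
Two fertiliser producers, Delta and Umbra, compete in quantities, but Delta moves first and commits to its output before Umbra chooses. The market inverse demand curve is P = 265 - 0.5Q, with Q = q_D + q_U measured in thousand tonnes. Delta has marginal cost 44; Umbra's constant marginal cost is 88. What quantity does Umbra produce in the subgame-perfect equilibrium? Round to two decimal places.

The follower Umbra best-responds to any q_D: π_U = (265 - 0.5Q)q_U - 88q_U.
Follower FOC: 177 - (1/2)q_D - q_U = 0, so q_U(q_D) = (177 - (1/2)q_D).
Delta substitutes q_U(q_D) into its own profit: π_D = q_D(265 - (1/2)q_D - (177 - (1/2)q_D)/2) - 44q_D = (353/2 - (1/4)q_D)q_D - 44q_D.
Leader FOC: 265/2 - (1/2)q_D = 0, so q_D = 265.
Then q_U = (177 - (1/2)·265) = 89/2.

44.50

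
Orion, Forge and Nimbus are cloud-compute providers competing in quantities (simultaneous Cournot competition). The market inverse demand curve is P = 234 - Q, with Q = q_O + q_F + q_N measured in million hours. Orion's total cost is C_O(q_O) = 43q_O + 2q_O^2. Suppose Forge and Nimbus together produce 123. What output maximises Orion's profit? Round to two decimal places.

11.33

With rivals' combined output fixed at 123, Orion's profit is π_O = (234 - 123 - q_O)q_O - (43q_O + 2q_O²) = (111 - q_O)q_O - (43q_O + 2q_O²).
∂π_O/∂q_O = 68 - 6q_O = 0, so q_O = 34/3.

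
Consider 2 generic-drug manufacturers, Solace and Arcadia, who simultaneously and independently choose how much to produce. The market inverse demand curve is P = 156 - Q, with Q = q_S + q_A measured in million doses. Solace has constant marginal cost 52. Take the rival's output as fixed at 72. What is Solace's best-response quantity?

With the rival's output fixed at 72, Solace's profit is π_S = (156 - 72 - q_S)q_S - (52q_S) = (84 - q_S)q_S - (52q_S).
∂π_S/∂q_S = 32 - 2q_S = 0, so q_S = 16.

16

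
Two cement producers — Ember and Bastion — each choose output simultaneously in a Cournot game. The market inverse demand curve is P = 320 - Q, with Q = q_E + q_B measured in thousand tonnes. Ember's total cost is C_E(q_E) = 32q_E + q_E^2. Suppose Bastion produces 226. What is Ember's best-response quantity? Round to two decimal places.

With the rival's output fixed at 226, Ember's profit is π_E = (320 - 226 - q_E)q_E - (32q_E + q_E²) = (94 - q_E)q_E - (32q_E + q_E²).
∂π_E/∂q_E = 62 - 4q_E = 0, so q_E = 31/2.

15.50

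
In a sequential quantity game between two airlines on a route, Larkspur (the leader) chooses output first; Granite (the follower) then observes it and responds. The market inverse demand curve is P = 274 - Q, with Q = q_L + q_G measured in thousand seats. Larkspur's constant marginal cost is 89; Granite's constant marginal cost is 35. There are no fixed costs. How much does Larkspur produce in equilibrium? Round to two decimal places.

65.50

The follower Granite best-responds to any q_L: π_G = (274 - Q)q_G - 35q_G.
Setting the follower's marginal profit to zero, 239 - q_L - 2q_G = 0, i.e. q_G = (239 - q_L)/2.
Larkspur substitutes q_G(q_L) into its own profit: π_L = q_L(274 - q_L - (239 - q_L)/2) - 89q_L = (309/2 - (1/2)q_L)q_L - 89q_L.
Leader FOC: 131/2 - q_L = 0, so q_L = 131/2.
Then q_G = (239 - 131/2)/2 = 347/4.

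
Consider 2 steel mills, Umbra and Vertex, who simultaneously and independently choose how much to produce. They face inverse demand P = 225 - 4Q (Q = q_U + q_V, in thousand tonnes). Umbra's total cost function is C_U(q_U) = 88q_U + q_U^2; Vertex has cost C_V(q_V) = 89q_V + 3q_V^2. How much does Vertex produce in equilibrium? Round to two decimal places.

Umbra's profit: π_U = (225 - 4Q)q_U - (88q_U + q_U²). Setting ∂π_U/∂q_U = 0: 137 - 10q_U - 4(q_V) = 0.
Vertex's profit: π_V = (225 - 4Q)q_V - (89q_V + 3q_V²). Setting ∂π_V/∂q_V = 0: 136 - 14q_V - 4(q_U) = 0.
So q_U = (137 - 4q_V)/10 and q_V = (136 - 4q_U)/14.
Solving the pair: q_U = 687/62, q_V = 203/31.

6.55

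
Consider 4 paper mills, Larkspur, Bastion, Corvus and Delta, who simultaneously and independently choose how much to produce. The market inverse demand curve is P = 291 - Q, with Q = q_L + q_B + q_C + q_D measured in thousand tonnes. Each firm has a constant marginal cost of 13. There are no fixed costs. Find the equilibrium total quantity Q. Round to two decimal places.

A representative firm's profit is π_i = q_i(291 - Q) - 13q_i.
First-order condition (treating rivals' output as given): 278 - 2q_i - Σ_{j≠i} q_j = 0.
With identical firms every q_j equals q_i, so Σ_{j≠i} q_j = 3q_i and 278 = 5q_i, giving q_i = 278/5.
Total output Q = 278/5 + 278/5 + 278/5 + 278/5 = 1112/5.

222.40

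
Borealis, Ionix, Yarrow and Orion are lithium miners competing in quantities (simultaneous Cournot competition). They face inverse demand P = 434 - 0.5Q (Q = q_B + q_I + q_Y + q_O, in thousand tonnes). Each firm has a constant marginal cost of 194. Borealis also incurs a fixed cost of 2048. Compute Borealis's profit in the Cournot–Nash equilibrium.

A representative firm's profit is π_i = q_i(434 - 0.5Q) - 194q_i.
Setting ∂π_i/∂q_i = 0 with rivals' quantities fixed: 240 - q_i - (1/2)·Σ_{j≠i} q_j = 0.
By symmetry each firm produces the same amount; substituting Σ_{j≠i} q_j = 3q_i yields q_i = 240/(5/2) = 96.
Price P = 434 - (1/2)·384 = 242.
Borealis's profit: (242 - 194)·96 - 2048 = 2560.

2560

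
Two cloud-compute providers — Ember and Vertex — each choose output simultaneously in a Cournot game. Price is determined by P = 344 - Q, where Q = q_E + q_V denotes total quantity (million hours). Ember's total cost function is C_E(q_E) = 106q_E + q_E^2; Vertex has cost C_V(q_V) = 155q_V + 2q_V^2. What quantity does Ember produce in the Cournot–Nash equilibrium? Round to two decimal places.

Ember's profit: π_E = (344 - Q)q_E - (106q_E + q_E²). Setting ∂π_E/∂q_E = 0: 238 - 4q_E - (q_V) = 0.
Vertex's profit: π_V = (344 - Q)q_V - (155q_V + 2q_V²). Setting ∂π_V/∂q_V = 0: 189 - 6q_V - (q_E) = 0.
Best responses: q_E = (238 - q_V)/4, q_V = (189 - q_E)/6.
Solving the pair: q_E = 1239/23, q_V = 518/23.

53.87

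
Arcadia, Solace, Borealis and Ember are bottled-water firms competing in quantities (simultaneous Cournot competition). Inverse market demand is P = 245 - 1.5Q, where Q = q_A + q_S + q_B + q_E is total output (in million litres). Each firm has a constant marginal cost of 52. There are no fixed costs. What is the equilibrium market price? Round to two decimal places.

90.60

A representative firm's profit is π_i = q_i(245 - 1.5Q) - 52q_i.
Setting ∂π_i/∂q_i = 0 with rivals' quantities fixed: 193 - 3q_i - (3/2)·Σ_{j≠i} q_j = 0.
By symmetry each firm produces the same amount; substituting Σ_{j≠i} q_j = 3q_i yields q_i = 193/(15/2) = 386/15.
Total output Q = 1544/15, so price P = 245 - (3/2)·(1544/15) = 453/5.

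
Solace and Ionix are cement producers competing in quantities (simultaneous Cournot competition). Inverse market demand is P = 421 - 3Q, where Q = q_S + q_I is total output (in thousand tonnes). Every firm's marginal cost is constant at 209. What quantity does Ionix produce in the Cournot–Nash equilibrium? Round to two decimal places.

23.56

Each firm earns π_i = (421 - 3Q)q_i - 209q_i.
Setting ∂π_i/∂q_i = 0 with rivals' quantities fixed: 212 - 6q_i - 3q_j = 0.
By symmetry each firm produces the same amount; substituting q_j = q_i yields q_i = 212/9.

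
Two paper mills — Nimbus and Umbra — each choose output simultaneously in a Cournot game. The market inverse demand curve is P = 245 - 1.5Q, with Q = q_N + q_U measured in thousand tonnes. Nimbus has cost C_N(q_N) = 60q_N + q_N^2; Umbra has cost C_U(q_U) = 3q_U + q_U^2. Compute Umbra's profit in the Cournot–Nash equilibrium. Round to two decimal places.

Nimbus's profit: π_N = (245 - 1.5Q)q_N - (60q_N + q_N²). Setting ∂π_N/∂q_N = 0: 185 - 5q_N - (3/2)(q_U) = 0.
Umbra's profit: π_U = (245 - 1.5Q)q_U - (3q_U + q_U²). Setting ∂π_U/∂q_U = 0: 242 - 5q_U - (3/2)(q_N) = 0.
So q_N = (185 - (3/2)q_U)/5 and q_U = (242 - (3/2)q_N)/5.
Substituting one into the other gives q_N = 24.7033 and q_U = 40.9890.
Price P = 245 - (3/2)·(854/13) = 1904/13.
Umbra's profit: (1904/13)·40.9890 - 3·40.9890 - 40.9890² = 4200.2476.

4200.25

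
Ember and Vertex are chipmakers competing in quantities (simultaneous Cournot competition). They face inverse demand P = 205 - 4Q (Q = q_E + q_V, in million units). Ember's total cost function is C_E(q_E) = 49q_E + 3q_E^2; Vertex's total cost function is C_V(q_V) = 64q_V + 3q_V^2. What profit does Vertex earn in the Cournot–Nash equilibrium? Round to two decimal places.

393.75

Ember's profit: π_E = (205 - 4Q)q_E - (49q_E + 3q_E²). Setting ∂π_E/∂q_E = 0: 156 - 14q_E - 4(q_V) = 0.
Vertex's profit: π_V = (205 - 4Q)q_V - (64q_V + 3q_V²). Setting ∂π_V/∂q_V = 0: 141 - 14q_V - 4(q_E) = 0.
So q_E = (156 - 4q_V)/14 and q_V = (141 - 4q_E)/14.
Substituting one into the other gives q_E = 9 and q_V = 15/2.
Price P = 205 - 4·(33/2) = 139.
Vertex's profit: 139·(15/2) - 64·(15/2) - 3(15/2)² = 1575/4.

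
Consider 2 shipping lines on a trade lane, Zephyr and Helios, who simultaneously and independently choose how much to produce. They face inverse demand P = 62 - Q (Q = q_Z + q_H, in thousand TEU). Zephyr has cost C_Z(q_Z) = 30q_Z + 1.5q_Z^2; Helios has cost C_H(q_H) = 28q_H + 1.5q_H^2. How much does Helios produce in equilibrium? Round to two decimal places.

5.75

Zephyr's profit: π_Z = (62 - Q)q_Z - (30q_Z + (3/2)q_Z²). Setting ∂π_Z/∂q_Z = 0: 32 - 5q_Z - (q_H) = 0.
Helios's first-order condition: 34 - 5q_H - (q_Z) = 0.
Best responses: q_Z = (32 - q_H)/5, q_H = (34 - q_Z)/5.
Substituting one into the other gives q_Z = 21/4 and q_H = 23/4.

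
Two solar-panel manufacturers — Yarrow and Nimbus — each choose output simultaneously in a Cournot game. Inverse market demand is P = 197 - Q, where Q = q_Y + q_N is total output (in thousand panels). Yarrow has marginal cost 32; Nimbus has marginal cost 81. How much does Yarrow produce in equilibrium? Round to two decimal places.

Yarrow's profit: π_Y = (197 - Q)q_Y - (32q_Y). Setting ∂π_Y/∂q_Y = 0: 165 - 2q_Y - (q_N) = 0.
Nimbus's profit: π_N = (197 - Q)q_N - (81q_N). Setting ∂π_N/∂q_N = 0: 116 - 2q_N - (q_Y) = 0.
Rearranging gives the reaction functions q_Y = (165 - q_N)/2 and q_N = (116 - q_Y)/2.
Solving the pair: q_Y = 214/3, q_N = 67/3.

71.33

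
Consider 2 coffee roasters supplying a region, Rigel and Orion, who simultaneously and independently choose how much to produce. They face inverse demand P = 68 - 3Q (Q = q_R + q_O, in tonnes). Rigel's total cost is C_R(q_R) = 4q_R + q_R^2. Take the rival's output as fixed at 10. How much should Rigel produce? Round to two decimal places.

4.25

With the rival's output fixed at 10, Rigel's profit is π_R = (68 - 3·10 - 3q_R)q_R - (4q_R + q_R²) = (38 - 3q_R)q_R - (4q_R + q_R²).
∂π_R/∂q_R = 34 - 8q_R = 0, so q_R = 17/4.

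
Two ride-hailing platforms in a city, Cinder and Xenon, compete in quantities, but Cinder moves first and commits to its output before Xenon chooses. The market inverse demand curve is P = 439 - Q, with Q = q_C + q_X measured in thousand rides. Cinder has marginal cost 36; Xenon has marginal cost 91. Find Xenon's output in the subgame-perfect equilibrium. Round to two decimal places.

59.50

Solve by backward induction. Given q_C, the follower Xenon maximises π_X = (439 - q_C - q_X)q_X - 91q_X.
Follower FOC: 348 - q_C - 2q_X = 0, so q_X(q_C) = (348 - q_C)/2.
The leader anticipates this reaction. Substituting into P = 439 - Q gives P = 265 - (1/2)q_C, so π_C = (265 - (1/2)q_C)q_C - 36q_C.
Maximising: ∂π_C/∂q_C = 229 - q_C = 0, giving q_C = 229.
Then q_X = (348 - 229)/2 = 119/2.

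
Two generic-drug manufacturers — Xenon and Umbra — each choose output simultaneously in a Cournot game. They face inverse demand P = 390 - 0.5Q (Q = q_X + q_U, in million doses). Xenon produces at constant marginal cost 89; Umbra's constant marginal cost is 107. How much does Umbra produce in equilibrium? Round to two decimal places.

176.67

Xenon's profit: π_X = (390 - 0.5Q)q_X - (89q_X). Setting ∂π_X/∂q_X = 0: 301 - q_X - (1/2)(q_U) = 0.
Umbra's profit: π_U = (390 - 0.5Q)q_U - (107q_U). Setting ∂π_U/∂q_U = 0: 283 - q_U - (1/2)(q_X) = 0.
Rearranging gives the reaction functions q_X = (301 - (1/2)q_U) and q_U = (283 - (1/2)q_X).
Solving the pair: q_X = 638/3, q_U = 530/3.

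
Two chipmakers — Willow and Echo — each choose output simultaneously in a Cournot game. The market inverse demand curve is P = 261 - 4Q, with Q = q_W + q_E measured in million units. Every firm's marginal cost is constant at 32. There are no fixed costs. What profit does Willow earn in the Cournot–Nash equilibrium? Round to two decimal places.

A representative firm's profit is π_i = q_i(261 - 4Q) - 32q_i.
Setting ∂π_i/∂q_i = 0 with rivals' quantities fixed: 229 - 8q_i - 4q_j = 0.
By symmetry each firm produces the same amount; substituting q_j = q_i yields q_i = 229/12.
Price P = 261 - 4·(229/6) = 325/3.
Willow's profit: (325/3 - 32)·(229/12) = 1456.6944.

1456.69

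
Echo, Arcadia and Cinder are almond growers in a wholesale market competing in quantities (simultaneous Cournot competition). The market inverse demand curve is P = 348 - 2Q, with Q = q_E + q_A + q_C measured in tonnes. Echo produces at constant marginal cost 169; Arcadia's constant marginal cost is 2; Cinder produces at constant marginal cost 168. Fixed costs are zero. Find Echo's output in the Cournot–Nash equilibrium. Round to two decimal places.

Echo's profit: π_E = (348 - 2Q)q_E - (169q_E). Setting ∂π_E/∂q_E = 0: 179 - 4q_E - 2(q_A + q_C) = 0.
Arcadia's first-order condition: 346 - 4q_A - 2(q_E + q_C) = 0.
Cinder's first-order condition: 180 - 4q_C - 2(q_E + q_A) = 0.
Adding the 3 conditions: 705 − 4Q − 4Q = 0, i.e. Q = 705/8.
Back-substituting: q_E = (179 − 705/4)/2 = 11/8, q_A = (346 − 705/4)/2 = 679/8, q_C = (180 − 705/4)/2 = 15/8.

1.38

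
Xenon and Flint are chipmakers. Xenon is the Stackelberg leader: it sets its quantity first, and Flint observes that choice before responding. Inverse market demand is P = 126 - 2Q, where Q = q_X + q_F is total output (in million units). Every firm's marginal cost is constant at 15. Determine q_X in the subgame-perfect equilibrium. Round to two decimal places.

The follower Flint best-responds to any q_X: π_F = (126 - 2Q)q_F - 15q_F.
∂π_F/∂q_F = 111 - 2q_X - 4q_F = 0 gives the reaction function q_F = (111 - 2q_X)/4.
Xenon substitutes q_F(q_X) into its own profit: π_X = q_X(126 - 2q_X - (111 - 2q_X)/2) - 15q_X = (141/2 - q_X)q_X - 15q_X.
The leader's first-order condition 111/2 - 2q_X = 0 yields q_X = 111/4.
Then q_F = (111 - 2·(111/4))/4 = 111/8.

27.75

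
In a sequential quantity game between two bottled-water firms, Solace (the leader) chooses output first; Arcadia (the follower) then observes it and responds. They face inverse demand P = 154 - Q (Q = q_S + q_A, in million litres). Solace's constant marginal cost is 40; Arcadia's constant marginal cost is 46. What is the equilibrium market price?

70

The follower Arcadia best-responds to any q_S: π_A = (154 - Q)q_A - 46q_A.
Follower FOC: 108 - q_S - 2q_A = 0, so q_A(q_S) = (108 - q_S)/2.
Solace substitutes q_A(q_S) into its own profit: π_S = q_S(154 - q_S - (108 - q_S)/2) - 40q_S = (100 - (1/2)q_S)q_S - 40q_S.
Leader FOC: 60 - q_S = 0, so q_S = 60.
Then q_A = (108 - 60)/2 = 24.
Total output Q = 84, so price P = 154 - 84 = 70.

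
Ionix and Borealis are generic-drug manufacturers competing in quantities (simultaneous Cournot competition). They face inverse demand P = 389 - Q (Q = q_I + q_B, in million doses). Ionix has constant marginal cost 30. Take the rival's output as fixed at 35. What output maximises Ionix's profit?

162

With the rival's output fixed at 35, Ionix's profit is π_I = (389 - 35 - q_I)q_I - (30q_I) = (354 - q_I)q_I - (30q_I).
∂π_I/∂q_I = 324 - 2q_I = 0, so q_I = 162.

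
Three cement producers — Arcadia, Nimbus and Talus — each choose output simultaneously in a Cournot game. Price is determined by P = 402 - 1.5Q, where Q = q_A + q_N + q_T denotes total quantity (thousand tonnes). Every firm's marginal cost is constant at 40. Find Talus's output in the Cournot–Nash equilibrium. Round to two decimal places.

Each firm earns π_i = (402 - 1.5Q)q_i - 40q_i.
Setting ∂π_i/∂q_i = 0 with rivals' quantities fixed: 362 - 3q_i - (3/2)·Σ_{j≠i} q_j = 0.
With identical firms every q_j equals q_i, so Σ_{j≠i} q_j = 2q_i and 362 = 6q_i, giving q_i = 181/3.

60.33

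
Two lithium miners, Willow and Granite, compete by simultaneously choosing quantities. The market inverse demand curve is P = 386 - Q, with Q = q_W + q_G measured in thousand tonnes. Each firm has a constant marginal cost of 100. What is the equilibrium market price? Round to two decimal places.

Each firm earns π_i = (386 - Q)q_i - 100q_i.
First-order condition (treating rivals' output as given): 286 - 2q_i - q_j = 0.
By symmetry each firm produces the same amount; substituting q_j = q_i yields q_i = 286/3.
Total output Q = 572/3, so price P = 386 - 572/3 = 586/3.

195.33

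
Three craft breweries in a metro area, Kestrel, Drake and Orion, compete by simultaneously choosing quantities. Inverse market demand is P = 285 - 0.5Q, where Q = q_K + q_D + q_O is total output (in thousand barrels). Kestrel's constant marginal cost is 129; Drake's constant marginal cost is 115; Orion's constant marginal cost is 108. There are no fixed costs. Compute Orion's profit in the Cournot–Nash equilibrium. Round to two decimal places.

Kestrel's profit: π_K = (285 - 0.5Q)q_K - (129q_K). Setting ∂π_K/∂q_K = 0: 156 - q_K - (1/2)(q_D + q_O) = 0.
Drake's first-order condition: 170 - q_D - (1/2)(q_K + q_O) = 0.
Orion's profit: π_O = (285 - 0.5Q)q_O - (108q_O). Setting ∂π_O/∂q_O = 0: 177 - q_O - (1/2)(q_K + q_D) = 0.
Summing all 3 equations gives 503 − 2Q = 0, hence Q = 503/2.
Back-substituting: q_K = (156 − 503/4)/(1/2) = 121/2, q_D = (170 − 503/4)/(1/2) = 177/2, q_O = (177 − 503/4)/(1/2) = 205/2.
Price P = 285 - (1/2)·(503/2) = 637/4.
Orion's profit: (637/4 - 108)·(205/2) = 5253.1250.

5253.13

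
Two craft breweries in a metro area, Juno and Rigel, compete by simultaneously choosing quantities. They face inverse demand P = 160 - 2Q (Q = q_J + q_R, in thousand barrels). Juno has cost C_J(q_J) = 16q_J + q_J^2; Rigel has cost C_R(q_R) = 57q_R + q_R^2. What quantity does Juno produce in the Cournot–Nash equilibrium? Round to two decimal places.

20.56

Juno's profit: π_J = (160 - 2Q)q_J - (16q_J + q_J²). Setting ∂π_J/∂q_J = 0: 144 - 6q_J - 2(q_R) = 0.
Rigel's first-order condition: 103 - 6q_R - 2(q_J) = 0.
So q_J = (144 - 2q_R)/6 and q_R = (103 - 2q_J)/6.
Substituting one into the other gives q_J = 329/16 and q_R = 165/16.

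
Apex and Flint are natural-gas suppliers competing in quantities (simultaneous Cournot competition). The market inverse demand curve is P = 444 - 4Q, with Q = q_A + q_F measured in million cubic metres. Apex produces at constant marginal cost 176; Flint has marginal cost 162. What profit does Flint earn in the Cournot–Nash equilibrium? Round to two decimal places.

Apex's profit: π_A = (444 - 4Q)q_A - (176q_A). Setting ∂π_A/∂q_A = 0: 268 - 8q_A - 4(q_F) = 0.
Flint's profit: π_F = (444 - 4Q)q_F - (162q_F). Setting ∂π_F/∂q_F = 0: 282 - 8q_F - 4(q_A) = 0.
So q_A = (268 - 4q_F)/8 and q_F = (282 - 4q_A)/8.
Solving the pair: q_A = 127/6, q_F = 74/3.
Price P = 444 - 4·(275/6) = 782/3.
Flint's profit: (782/3 - 162)·(74/3) = 2433.7778.

2433.78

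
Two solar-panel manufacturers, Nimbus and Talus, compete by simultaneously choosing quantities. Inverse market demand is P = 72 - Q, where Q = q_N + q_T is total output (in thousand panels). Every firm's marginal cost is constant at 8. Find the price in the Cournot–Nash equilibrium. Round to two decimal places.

Each firm earns π_i = (72 - Q)q_i - 8q_i.
Setting ∂π_i/∂q_i = 0 with rivals' quantities fixed: 64 - 2q_i - q_j = 0.
By symmetry each firm produces the same amount; substituting q_j = q_i yields q_i = 64/3.
Total output Q = 128/3, so price P = 72 - 128/3 = 88/3.

29.33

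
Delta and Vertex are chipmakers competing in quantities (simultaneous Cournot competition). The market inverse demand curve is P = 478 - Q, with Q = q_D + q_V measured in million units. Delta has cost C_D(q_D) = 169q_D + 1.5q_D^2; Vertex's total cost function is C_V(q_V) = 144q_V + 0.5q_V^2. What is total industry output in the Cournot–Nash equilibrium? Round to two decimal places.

139.57

Delta's profit: π_D = (478 - Q)q_D - (169q_D + (3/2)q_D²). Setting ∂π_D/∂q_D = 0: 309 - 5q_D - (q_V) = 0.
Vertex's profit: π_V = (478 - Q)q_V - (144q_V + (1/2)q_V²). Setting ∂π_V/∂q_V = 0: 334 - 3q_V - (q_D) = 0.
Best responses: q_D = (309 - q_V)/5, q_V = (334 - q_D)/3.
Solving the pair: q_D = 593/14, q_V = 1361/14.
Total output Q = 593/14 + 1361/14 = 977/7.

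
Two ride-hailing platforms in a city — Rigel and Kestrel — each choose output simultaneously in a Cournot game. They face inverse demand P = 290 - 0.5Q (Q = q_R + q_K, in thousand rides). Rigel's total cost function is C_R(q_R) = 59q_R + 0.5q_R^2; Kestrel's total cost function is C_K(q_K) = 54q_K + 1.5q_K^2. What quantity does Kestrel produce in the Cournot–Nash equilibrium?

Rigel's profit: π_R = (290 - 0.5Q)q_R - (59q_R + (1/2)q_R²). Setting ∂π_R/∂q_R = 0: 231 - 2q_R - (1/2)(q_K) = 0.
Kestrel's profit: π_K = (290 - 0.5Q)q_K - (54q_K + (3/2)q_K²). Setting ∂π_K/∂q_K = 0: 236 - 4q_K - (1/2)(q_R) = 0.
Rearranging gives the reaction functions q_R = (231 - (1/2)q_K)/2 and q_K = (236 - (1/2)q_R)/4.
Solving the pair: q_R = 104, q_K = 46.

46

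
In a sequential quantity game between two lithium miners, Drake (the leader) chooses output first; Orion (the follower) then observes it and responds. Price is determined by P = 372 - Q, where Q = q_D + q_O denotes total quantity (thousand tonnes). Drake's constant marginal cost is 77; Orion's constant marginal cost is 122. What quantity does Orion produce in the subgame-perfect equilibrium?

The follower Orion best-responds to any q_D: π_O = (372 - Q)q_O - 122q_O.
∂π_O/∂q_O = 250 - q_D - 2q_O = 0 gives the reaction function q_O = (250 - q_D)/2.
The leader anticipates this reaction. Substituting into P = 372 - Q gives P = 247 - (1/2)q_D, so π_D = (247 - (1/2)q_D)q_D - 77q_D.
The leader's first-order condition 170 - q_D = 0 yields q_D = 170.
Then q_O = (250 - 170)/2 = 40.

40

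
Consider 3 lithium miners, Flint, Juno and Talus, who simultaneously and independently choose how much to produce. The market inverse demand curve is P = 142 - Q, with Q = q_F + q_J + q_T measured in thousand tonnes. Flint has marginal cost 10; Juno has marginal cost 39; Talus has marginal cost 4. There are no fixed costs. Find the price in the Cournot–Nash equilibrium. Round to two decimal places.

48.75

Flint's profit: π_F = (142 - Q)q_F - (10q_F). Setting ∂π_F/∂q_F = 0: 132 - 2q_F - (q_J + q_T) = 0.
Juno's first-order condition: 103 - 2q_J - (q_F + q_T) = 0.
Talus's profit: π_T = (142 - Q)q_T - (4q_T). Setting ∂π_T/∂q_T = 0: 138 - 2q_T - (q_F + q_J) = 0.
Summing all 3 equations gives 373 − 4Q = 0, hence Q = 373/4.
Back-substituting: q_F = (132 − 373/4) = 155/4, q_J = (103 − 373/4) = 39/4, q_T = (138 − 373/4) = 179/4.
Total output Q = 373/4, so price P = 142 - 373/4 = 195/4.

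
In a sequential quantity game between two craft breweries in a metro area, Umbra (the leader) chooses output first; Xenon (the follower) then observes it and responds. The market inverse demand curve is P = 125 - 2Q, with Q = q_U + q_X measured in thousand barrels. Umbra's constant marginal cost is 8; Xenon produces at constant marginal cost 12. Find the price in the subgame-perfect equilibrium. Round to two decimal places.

Solve by backward induction. Given q_U, the follower Xenon maximises π_X = (125 - 2q_U - 2q_X)q_X - 12q_X.
Follower FOC: 113 - 2q_U - 4q_X = 0, so q_X(q_U) = (113 - 2q_U)/4.
Umbra substitutes q_X(q_U) into its own profit: π_U = q_U(125 - 2q_U - (113 - 2q_U)/2) - 8q_U = (137/2 - q_U)q_U - 8q_U.
Leader FOC: 121/2 - 2q_U = 0, so q_U = 121/4.
Then q_X = (113 - 2·(121/4))/4 = 105/8.
Total output Q = 347/8, so price P = 125 - 2·(347/8) = 153/4.

38.25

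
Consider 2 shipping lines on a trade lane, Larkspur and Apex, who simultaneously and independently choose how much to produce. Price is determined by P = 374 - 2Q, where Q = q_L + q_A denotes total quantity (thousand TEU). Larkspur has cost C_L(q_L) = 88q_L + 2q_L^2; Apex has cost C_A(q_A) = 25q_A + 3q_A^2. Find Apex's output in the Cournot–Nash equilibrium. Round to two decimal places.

29.21

Larkspur's profit: π_L = (374 - 2Q)q_L - (88q_L + 2q_L²). Setting ∂π_L/∂q_L = 0: 286 - 8q_L - 2(q_A) = 0.
Apex's first-order condition: 349 - 10q_A - 2(q_L) = 0.
Rearranging gives the reaction functions q_L = (286 - 2q_A)/8 and q_A = (349 - 2q_L)/10.
Solving the pair: q_L = 1081/38, q_A = 555/19.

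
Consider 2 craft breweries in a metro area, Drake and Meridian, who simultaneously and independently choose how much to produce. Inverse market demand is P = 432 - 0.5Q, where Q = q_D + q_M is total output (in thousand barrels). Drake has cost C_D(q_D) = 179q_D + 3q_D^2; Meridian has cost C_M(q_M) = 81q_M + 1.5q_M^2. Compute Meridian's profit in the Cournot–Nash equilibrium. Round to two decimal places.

Drake's profit: π_D = (432 - 0.5Q)q_D - (179q_D + 3q_D²). Setting ∂π_D/∂q_D = 0: 253 - 7q_D - (1/2)(q_M) = 0.
Meridian's profit: π_M = (432 - 0.5Q)q_M - (81q_M + (3/2)q_M²). Setting ∂π_M/∂q_M = 0: 351 - 4q_M - (1/2)(q_D) = 0.
Best responses: q_D = (253 - (1/2)q_M)/7, q_M = (351 - (1/2)q_D)/4.
Solving the pair: q_D = 30.1441, q_M = 83.9820.
Price P = 432 - (1/2)·114.1261 = 374.9369.
Meridian's profit: 374.9369·83.9820 - 81·83.9820 - (3/2)·83.9820² = 14105.9466.

14105.95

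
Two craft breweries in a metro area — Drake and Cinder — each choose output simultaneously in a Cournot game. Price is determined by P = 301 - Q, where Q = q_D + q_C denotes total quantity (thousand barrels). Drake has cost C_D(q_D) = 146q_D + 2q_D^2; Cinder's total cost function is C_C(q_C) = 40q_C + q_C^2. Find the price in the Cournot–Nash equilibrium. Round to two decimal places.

Drake's profit: π_D = (301 - Q)q_D - (146q_D + 2q_D²). Setting ∂π_D/∂q_D = 0: 155 - 6q_D - (q_C) = 0.
Cinder's first-order condition: 261 - 4q_C - (q_D) = 0.
Rearranging gives the reaction functions q_D = (155 - q_C)/6 and q_C = (261 - q_D)/4.
Substituting one into the other gives q_D = 359/23 and q_C = 1411/23.
Total output Q = 1770/23, so price P = 301 - 1770/23 = 224.0435.

224.04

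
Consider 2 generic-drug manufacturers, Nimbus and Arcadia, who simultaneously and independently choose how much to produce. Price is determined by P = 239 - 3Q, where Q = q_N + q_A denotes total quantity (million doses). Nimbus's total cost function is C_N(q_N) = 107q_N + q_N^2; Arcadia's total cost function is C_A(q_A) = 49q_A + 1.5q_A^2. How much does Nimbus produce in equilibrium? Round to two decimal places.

9.81

Nimbus's profit: π_N = (239 - 3Q)q_N - (107q_N + q_N²). Setting ∂π_N/∂q_N = 0: 132 - 8q_N - 3(q_A) = 0.
Arcadia's first-order condition: 190 - 9q_A - 3(q_N) = 0.
Rearranging gives the reaction functions q_N = (132 - 3q_A)/8 and q_A = (190 - 3q_N)/9.
Solving the pair: q_N = 206/21, q_A = 1124/63.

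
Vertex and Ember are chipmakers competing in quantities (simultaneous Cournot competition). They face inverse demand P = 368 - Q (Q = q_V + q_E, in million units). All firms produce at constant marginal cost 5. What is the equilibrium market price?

126

A representative firm's profit is π_i = q_i(368 - Q) - 5q_i.
First-order condition (treating rivals' output as given): 363 - 2q_i - q_j = 0.
With identical firms every q_j equals q_i, so q_j = q_i and 363 = 3q_i, giving q_i = 121.
Total output Q = 242, so price P = 368 - 242 = 126.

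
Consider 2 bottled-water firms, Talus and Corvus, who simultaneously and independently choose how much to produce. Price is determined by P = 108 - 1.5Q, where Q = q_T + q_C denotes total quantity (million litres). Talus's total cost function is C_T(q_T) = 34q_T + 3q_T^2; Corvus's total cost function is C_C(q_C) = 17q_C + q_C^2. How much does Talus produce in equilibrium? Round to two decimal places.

Talus's profit: π_T = (108 - 1.5Q)q_T - (34q_T + 3q_T²). Setting ∂π_T/∂q_T = 0: 74 - 9q_T - (3/2)(q_C) = 0.
Corvus's profit: π_C = (108 - 1.5Q)q_C - (17q_C + q_C²). Setting ∂π_C/∂q_C = 0: 91 - 5q_C - (3/2)(q_T) = 0.
So q_T = (74 - (3/2)q_C)/9 and q_C = (91 - (3/2)q_T)/5.
Substituting one into the other gives q_T = 934/171 and q_C = 944/57.

5.46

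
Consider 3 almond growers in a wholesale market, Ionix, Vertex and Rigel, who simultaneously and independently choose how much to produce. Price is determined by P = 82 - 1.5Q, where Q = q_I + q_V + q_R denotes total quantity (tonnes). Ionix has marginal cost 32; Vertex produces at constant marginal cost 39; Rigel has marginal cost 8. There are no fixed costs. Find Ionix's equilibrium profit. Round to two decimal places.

45.38

Ionix's profit: π_I = (82 - 1.5Q)q_I - (32q_I). Setting ∂π_I/∂q_I = 0: 50 - 3q_I - (3/2)(q_V + q_R) = 0.
Vertex's first-order condition: 43 - 3q_V - (3/2)(q_I + q_R) = 0.
Rigel's profit: π_R = (82 - 1.5Q)q_R - (8q_R). Setting ∂π_R/∂q_R = 0: 74 - 3q_R - (3/2)(q_I + q_V) = 0.
Summing all 3 equations gives 167 − 6Q = 0, hence Q = 167/6.
Back-substituting: q_I = (50 − 167/4)/(3/2) = 11/2, q_V = (43 − 167/4)/(3/2) = 5/6, q_R = (74 − 167/4)/(3/2) = 43/2.
Price P = 82 - (3/2)·(167/6) = 161/4.
Ionix's profit: (161/4 - 32)·(11/2) = 363/8.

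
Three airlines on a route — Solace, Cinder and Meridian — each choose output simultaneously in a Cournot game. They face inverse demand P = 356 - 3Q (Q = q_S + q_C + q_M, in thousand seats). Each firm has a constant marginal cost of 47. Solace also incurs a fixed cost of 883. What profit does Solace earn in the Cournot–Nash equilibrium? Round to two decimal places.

Each firm earns π_i = (356 - 3Q)q_i - 47q_i.
Setting ∂π_i/∂q_i = 0 with rivals' quantities fixed: 309 - 6q_i - 3·Σ_{j≠i} q_j = 0.
By symmetry each firm produces the same amount; substituting Σ_{j≠i} q_j = 2q_i yields q_i = 309/12 = 103/4.
Price P = 356 - 3·(309/4) = 497/4.
Solace's profit: (497/4 - 47)·(103/4) - 883 = 1106.1875.

1106.19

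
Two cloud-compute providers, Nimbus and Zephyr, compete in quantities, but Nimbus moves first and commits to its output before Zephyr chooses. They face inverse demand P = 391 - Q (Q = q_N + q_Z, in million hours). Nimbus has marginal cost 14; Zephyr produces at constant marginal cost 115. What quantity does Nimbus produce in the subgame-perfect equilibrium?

Solve by backward induction. Given q_N, the follower Zephyr maximises π_Z = (391 - q_N - q_Z)q_Z - 115q_Z.
Follower FOC: 276 - q_N - 2q_Z = 0, so q_Z(q_N) = (276 - q_N)/2.
Nimbus substitutes q_Z(q_N) into its own profit: π_N = q_N(391 - q_N - (276 - q_N)/2) - 14q_N = (253 - (1/2)q_N)q_N - 14q_N.
Leader FOC: 239 - q_N = 0, so q_N = 239.
Then q_Z = (276 - 239)/2 = 37/2.

239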